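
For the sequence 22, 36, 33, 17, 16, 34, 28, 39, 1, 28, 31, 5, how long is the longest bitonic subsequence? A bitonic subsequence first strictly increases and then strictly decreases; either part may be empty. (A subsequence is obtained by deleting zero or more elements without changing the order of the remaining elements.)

One longest bitonic subsequence is 22, 36, 33, 17, 16, 5 (positions 1,2,3,4,5,12): it rises to 36 then falls. Length 6 is optimal.

6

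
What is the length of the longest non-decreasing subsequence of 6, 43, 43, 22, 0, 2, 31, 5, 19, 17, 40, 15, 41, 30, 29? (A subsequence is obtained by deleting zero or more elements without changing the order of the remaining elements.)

One longest non-decreasing subsequence is 0, 2, 5, 19, 40, 41 (positions 5,6,8,9,11,13), of length 6; no longer one exists.

6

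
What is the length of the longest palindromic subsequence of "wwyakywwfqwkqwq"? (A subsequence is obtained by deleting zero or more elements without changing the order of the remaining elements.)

7

One longest palindromic subsequence is wkwqwkw (positions 2,5,7,10,11,12,14); it reads the same forward and backward, and the interval DP gives dp[1][15] = 7.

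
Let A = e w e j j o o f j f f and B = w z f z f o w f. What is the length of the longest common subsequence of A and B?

4

A longest common subsequence is wfff (length 4); the LCS DP confirms no longer common subsequence exists.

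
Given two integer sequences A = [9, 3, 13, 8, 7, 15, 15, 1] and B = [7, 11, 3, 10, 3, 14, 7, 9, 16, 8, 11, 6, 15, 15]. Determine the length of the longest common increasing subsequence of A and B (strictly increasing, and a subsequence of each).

3

A longest common strictly increasing subsequence is 3, 7, 15 (length 3); it appears in order in both A and B, and no longer such subsequence exists.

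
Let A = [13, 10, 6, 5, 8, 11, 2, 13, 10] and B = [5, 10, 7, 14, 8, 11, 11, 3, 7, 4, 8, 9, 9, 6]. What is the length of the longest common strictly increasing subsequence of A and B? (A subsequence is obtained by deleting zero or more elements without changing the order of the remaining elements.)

3

A longest common strictly increasing subsequence is 5, 8, 11 (length 3); it appears in order in both A and B, and no longer such subsequence exists.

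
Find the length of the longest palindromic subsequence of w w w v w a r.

4

Using dp[i][j] = 2 + dp[i+1][j−1] if the ends match, else max(dp[i+1][j], dp[i][j−1]):
dp[1][7] = 4. A witness is wwww at positions 1,2,3,5.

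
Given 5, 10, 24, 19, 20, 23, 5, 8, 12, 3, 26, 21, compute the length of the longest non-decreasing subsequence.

One longest non-decreasing subsequence is 5, 10, 19, 20, 23, 26 (positions 1,2,4,5,6,11), of length 6; no longer one exists.

6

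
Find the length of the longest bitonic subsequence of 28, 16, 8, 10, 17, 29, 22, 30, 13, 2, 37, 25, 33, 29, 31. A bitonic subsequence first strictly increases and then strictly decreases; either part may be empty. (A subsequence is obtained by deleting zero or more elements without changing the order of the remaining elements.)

8

One longest bitonic subsequence is 8, 10, 17, 29, 30, 37, 33, 31 (positions 3,4,5,6,8,11,13,15): it rises to 37 then falls. Length 8 is optimal.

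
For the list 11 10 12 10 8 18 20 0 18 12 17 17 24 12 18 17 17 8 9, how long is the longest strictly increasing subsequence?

5

One longest increasing subsequence is 11, 12, 18, 20, 24 (positions 1,3,6,7,13), of length 5; no longer one exists.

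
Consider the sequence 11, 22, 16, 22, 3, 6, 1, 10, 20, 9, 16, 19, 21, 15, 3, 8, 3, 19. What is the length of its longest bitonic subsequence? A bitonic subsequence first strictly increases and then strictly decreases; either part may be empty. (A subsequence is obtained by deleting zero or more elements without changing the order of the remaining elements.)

9

Let inc[i] be the LIS ending at i and dec[i] the longest strictly decreasing subsequence starting at i. inc = [1, 2, 2, 3, 1, 2, 1, 3, 4, 3, 4, 5, 6, 4, 2, 3, 2, 5], dec = [5, 6, 5, 6, 2, 2, 1, 4, 5, 3, 4, 4, 4, 3, 1, 2, 1, 1].
max_i inc[i]+dec[i]−1 = 9, with one witness 3, 6, 10, 16, 19, 21, 15, 8, 3.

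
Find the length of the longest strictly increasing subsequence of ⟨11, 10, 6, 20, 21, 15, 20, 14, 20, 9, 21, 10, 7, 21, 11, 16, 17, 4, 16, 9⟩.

Scanning left to right, the best length ending at each element is: 11→1, 10→1, 6→1, 20→2, 21→3, 15→2, 20→3, 14→2, 20→3, 9→2, 21→4, 10→3, 7→2, 21→4, 11→4, 16→5, 17→6, 4→1, 16→5, 9→3.
So the longest increasing subsequence has length 6, e.g. 6, 9, 10, 11, 16, 17.

6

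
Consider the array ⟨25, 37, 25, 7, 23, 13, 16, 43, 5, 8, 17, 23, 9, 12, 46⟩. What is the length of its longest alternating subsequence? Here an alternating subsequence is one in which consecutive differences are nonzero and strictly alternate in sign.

A longest alternating subsequence is 25, 37, 7, 23, 13, 16, 5, 17, 9, 12 (positions 1,2,4,5,6,7,9,11,13,14); its 9 consecutive differences strictly alternate in sign, and length 10 is optimal.

10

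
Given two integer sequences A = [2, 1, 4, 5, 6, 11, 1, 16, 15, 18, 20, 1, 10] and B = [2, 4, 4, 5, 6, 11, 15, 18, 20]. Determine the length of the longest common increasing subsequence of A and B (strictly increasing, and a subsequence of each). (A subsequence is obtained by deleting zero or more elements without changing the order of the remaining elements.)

A longest common strictly increasing subsequence is 2, 4, 5, 6, 11, 15, 18, 20 (length 8); it appears in order in both A and B, and no longer such subsequence exists.

8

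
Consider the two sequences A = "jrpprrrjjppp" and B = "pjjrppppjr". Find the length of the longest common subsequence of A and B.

6

A longest common subsequence is jrpppp (length 6); the LCS DP confirms no longer common subsequence exists.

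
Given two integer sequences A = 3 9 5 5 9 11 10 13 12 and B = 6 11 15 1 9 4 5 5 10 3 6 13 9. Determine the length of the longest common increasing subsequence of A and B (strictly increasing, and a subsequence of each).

For each value that appears in both, track the longest common increasing run ending there.
The best achievable length is 3; one witness is 9, 10, 13 (A-positions 2,7,8, B-positions 5,9,12).

3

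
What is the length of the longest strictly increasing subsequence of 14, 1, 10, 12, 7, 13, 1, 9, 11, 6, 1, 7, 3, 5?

Scanning left to right, the best length ending at each element is: 14→1, 1→1, 10→2, 12→3, 7→2, 13→4, 1→1, 9→3, 11→4, 6→2, 1→1, 7→3, 3→2, 5→3.
So the longest increasing subsequence has length 4, e.g. 1, 10, 12, 13.

4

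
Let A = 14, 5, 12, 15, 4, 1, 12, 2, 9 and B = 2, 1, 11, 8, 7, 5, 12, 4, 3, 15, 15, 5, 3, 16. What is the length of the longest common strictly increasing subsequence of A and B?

3

A longest common strictly increasing subsequence is 5, 12, 15 (length 3); it appears in order in both A and B, and no longer such subsequence exists.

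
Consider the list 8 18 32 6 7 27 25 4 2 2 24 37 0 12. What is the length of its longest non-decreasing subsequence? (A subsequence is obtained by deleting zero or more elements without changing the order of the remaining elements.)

One longest non-decreasing subsequence is 8, 18, 32, 37 (positions 1,2,3,12), of length 4; no longer one exists.

4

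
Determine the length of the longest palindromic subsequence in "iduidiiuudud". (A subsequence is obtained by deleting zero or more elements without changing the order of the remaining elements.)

Using dp[i][j] = 2 + dp[i+1][j−1] if the ends match, else max(dp[i+1][j], dp[i][j−1]):
dp[1][12] = 8. A witness is duduudud at positions 2,3,5,8,9,10,11,12.

8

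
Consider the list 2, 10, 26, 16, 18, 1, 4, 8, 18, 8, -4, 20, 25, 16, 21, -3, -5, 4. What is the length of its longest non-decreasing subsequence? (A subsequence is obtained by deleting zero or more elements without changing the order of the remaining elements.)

Scanning left to right, the best length ending at each element is: 2→1, 10→2, 26→3, 16→3, 18→4, 1→1, 4→2, 8→3, 18→5, 8→4, -4→1, 20→6, 25→7, 16→5, 21→7, -3→2, -5→1, 4→3.
So the longest non-decreasing subsequence has length 7, e.g. 2, 10, 16, 18, 18, 20, 25.

7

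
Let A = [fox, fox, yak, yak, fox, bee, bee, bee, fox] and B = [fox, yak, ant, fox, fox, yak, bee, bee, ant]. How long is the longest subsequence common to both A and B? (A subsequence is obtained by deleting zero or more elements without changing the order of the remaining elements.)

A longest common subsequence is fox, fox, yak, bee, bee (length 5); the LCS DP confirms no longer common subsequence exists.

5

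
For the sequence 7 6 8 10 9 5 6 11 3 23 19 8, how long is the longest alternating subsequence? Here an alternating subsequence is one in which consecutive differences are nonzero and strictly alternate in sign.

8

Track the best alternating length ending on an up-step vs a down-step at each position: up/down = 1/1, 1/2, 3/1, 3/1, 3/4, 1/4, 5/4, 5/1, 1/6, 7/1, 7/8, 7/8.
The maximum over both is 8; one such subsequence is 7, 6, 8, 5, 6, 3, 23, 19.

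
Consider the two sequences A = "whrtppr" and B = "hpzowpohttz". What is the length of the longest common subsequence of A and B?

Backtracking the LCS table gives one alignment: w (A1,B5) → h (A2,B8) → t (A4,B10).
So the longest common subsequence has length 3.

3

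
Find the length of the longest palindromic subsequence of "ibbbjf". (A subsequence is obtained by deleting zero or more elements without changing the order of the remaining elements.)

One longest palindromic subsequence is bbb (positions 2,3,4); it reads the same forward and backward, and the interval DP gives dp[1][6] = 3.

3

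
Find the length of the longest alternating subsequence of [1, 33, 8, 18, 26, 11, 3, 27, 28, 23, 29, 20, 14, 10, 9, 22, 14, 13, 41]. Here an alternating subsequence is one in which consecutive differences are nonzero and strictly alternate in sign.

A longest alternating subsequence is 1, 33, 8, 18, 11, 27, 23, 29, 20, 22, 14, 41 (positions 1,2,3,4,6,8,10,11,12,16,17,19); its 11 consecutive differences strictly alternate in sign, and length 12 is optimal.

12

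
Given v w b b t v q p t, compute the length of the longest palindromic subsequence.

4

One longest palindromic subsequence is vbbv (positions 1,3,4,6); it reads the same forward and backward, and the interval DP gives dp[1][9] = 4.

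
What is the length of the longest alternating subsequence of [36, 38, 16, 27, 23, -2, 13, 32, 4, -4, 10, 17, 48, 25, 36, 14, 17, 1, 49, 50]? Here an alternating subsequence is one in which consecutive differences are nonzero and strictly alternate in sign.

A longest alternating subsequence is 36, 38, 16, 27, -2, 13, 4, 48, 25, 36, 14, 17, 1, 49 (positions 1,2,3,4,6,7,9,13,14,15,16,17,18,19); its 13 consecutive differences strictly alternate in sign, and length 14 is optimal.

14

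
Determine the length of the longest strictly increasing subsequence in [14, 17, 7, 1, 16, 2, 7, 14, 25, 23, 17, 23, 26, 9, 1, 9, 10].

Let dp[i] be the longest increasing subsequence ending at position i. Then dp = [1, 2, 1, 1, 2, 2, 3, 4, 5, 5, 5, 6, 7, 4, 1, 4, 5].
The maximum is 7; one witness is 1, 2, 7, 14, 17, 23, 26 at positions 4,6,7,8,11,12,13.

7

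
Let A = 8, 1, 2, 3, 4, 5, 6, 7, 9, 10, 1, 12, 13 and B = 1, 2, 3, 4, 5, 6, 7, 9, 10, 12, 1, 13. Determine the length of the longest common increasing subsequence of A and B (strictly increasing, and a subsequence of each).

For each value that appears in both, track the longest common increasing run ending there.
The best achievable length is 11; one witness is 1, 2, 3, 4, 5, 6, 7, 9, 10, 12, 13 (A-positions 2,3,4,5,6,7,8,9,10,12,13, B-positions 1,2,3,4,5,6,7,8,9,10,12).

11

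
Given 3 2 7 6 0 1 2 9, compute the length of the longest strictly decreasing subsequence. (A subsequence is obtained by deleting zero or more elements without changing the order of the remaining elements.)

Scanning left to right, the best length ending at each element is: 3→1, 2→2, 7→1, 6→2, 0→3, 1→3, 2→3, 9→1.
So the longest decreasing subsequence has length 3, e.g. 3, 2, 0.

3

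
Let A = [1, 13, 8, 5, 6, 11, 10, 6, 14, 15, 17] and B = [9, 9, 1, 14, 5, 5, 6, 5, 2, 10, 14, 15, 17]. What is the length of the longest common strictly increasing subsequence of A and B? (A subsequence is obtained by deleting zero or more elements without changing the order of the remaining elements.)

7

A longest common strictly increasing subsequence is 1, 5, 6, 10, 14, 15, 17 (length 7); it appears in order in both A and B, and no longer such subsequence exists.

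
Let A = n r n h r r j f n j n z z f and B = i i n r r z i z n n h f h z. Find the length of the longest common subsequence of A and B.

6

A longest common subsequence is nrnhfz (length 6); the LCS DP confirms no longer common subsequence exists.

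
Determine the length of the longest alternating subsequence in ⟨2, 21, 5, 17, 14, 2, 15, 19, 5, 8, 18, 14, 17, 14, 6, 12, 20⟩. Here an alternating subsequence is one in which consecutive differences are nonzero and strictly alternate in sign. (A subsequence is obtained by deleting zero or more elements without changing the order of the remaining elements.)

12

A longest alternating subsequence is 2, 21, 5, 17, 14, 15, 5, 18, 14, 17, 6, 12 (positions 1,2,3,4,5,7,9,11,12,13,15,16); its 11 consecutive differences strictly alternate in sign, and length 12 is optimal.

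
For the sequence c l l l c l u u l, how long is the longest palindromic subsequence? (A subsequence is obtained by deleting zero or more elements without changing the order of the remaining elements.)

Using dp[i][j] = 2 + dp[i+1][j−1] if the ends match, else max(dp[i+1][j], dp[i][j−1]):
dp[1][9] = 5. A witness is llcll at positions 2,4,5,6,9.

5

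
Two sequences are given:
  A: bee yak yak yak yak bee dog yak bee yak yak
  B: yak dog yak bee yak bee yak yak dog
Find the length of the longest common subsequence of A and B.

7

A longest common subsequence is yak, yak, bee, yak, bee, yak, yak (length 7); the LCS DP confirms no longer common subsequence exists.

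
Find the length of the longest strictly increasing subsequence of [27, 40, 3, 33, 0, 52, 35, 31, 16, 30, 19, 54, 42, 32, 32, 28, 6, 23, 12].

4

Scanning left to right, the best length ending at each element is: 27→1, 40→2, 3→1, 33→2, 0→1, 52→3, 35→3, 31→2, 16→2, 30→3, 19→3, 54→4, 42→4, 32→4, 32→4, 28→4, 6→2, 23→4, 12→3.
So the longest increasing subsequence has length 4, e.g. 27, 40, 52, 54.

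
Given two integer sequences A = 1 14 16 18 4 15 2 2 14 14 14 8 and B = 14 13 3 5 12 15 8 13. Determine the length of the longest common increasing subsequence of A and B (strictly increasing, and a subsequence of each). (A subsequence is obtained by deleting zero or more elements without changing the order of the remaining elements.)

A longest common strictly increasing subsequence is 14, 15 (length 2); it appears in order in both A and B, and no longer such subsequence exists.

2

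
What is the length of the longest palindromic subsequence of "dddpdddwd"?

7

One longest palindromic subsequence is ddddddd (positions 1,2,3,5,6,7,9); it reads the same forward and backward, and the interval DP gives dp[1][9] = 7.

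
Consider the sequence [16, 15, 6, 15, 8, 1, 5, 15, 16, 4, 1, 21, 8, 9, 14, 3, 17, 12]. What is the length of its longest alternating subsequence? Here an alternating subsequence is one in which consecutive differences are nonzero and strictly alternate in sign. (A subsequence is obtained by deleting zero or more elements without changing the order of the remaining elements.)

A longest alternating subsequence is 16, 6, 15, 1, 5, 4, 21, 8, 9, 3, 17, 12 (positions 1,3,4,6,7,10,12,13,14,16,17,18); its 11 consecutive differences strictly alternate in sign, and length 12 is optimal.

12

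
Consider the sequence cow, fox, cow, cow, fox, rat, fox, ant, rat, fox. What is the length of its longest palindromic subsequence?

5

Using dp[i][j] = 2 + dp[i+1][j−1] if the ends match, else max(dp[i+1][j], dp[i][j−1]):
dp[1][10] = 5. A witness is fox rat ant rat fox at positions 2,6,8,9,10.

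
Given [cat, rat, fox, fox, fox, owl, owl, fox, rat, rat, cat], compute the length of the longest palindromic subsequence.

8

One longest palindromic subsequence is cat rat fox owl owl fox rat cat (positions 1,2,5,6,7,8,10,11); it reads the same forward and backward, and the interval DP gives dp[1][11] = 8.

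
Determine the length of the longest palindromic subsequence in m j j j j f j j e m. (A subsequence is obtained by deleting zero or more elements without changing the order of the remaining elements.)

8

Using dp[i][j] = 2 + dp[i+1][j−1] if the ends match, else max(dp[i+1][j], dp[i][j−1]):
dp[1][10] = 8. A witness is mjjjjjjm at positions 1,2,3,4,5,7,8,10.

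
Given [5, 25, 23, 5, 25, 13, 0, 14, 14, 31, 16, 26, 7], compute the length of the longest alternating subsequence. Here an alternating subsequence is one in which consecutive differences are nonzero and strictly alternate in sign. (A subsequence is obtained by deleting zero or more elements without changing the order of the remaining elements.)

A longest alternating subsequence is 5, 25, 23, 25, 13, 31, 16, 26, 7 (positions 1,2,3,5,6,10,11,12,13); its 8 consecutive differences strictly alternate in sign, and length 9 is optimal.

9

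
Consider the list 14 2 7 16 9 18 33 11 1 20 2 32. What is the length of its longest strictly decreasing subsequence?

3

One longest decreasing subsequence is 14, 2, 1 (positions 1,2,9), of length 3; no longer one exists.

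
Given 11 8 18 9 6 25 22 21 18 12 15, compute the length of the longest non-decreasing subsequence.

4

Let dp[i] be the longest non-decreasing subsequence ending at position i. Then dp = [1, 1, 2, 2, 1, 3, 3, 3, 3, 3, 4].
The maximum is 4; one witness is 8, 9, 12, 15 at positions 2,4,10,11.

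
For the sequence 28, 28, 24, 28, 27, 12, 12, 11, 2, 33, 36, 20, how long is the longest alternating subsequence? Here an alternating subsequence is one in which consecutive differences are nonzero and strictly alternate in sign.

6

Track the best alternating length ending on an up-step vs a down-step at each position: up/down = 1/1, 1/1, 1/2, 3/1, 3/4, 1/4, 1/4, 1/4, 1/4, 5/1, 5/1, 5/6.
The maximum over both is 6; one such subsequence is 28, 24, 28, 27, 33, 20.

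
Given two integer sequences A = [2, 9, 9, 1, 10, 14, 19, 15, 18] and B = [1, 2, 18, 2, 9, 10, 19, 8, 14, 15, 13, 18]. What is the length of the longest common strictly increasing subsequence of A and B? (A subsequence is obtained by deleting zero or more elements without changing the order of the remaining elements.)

For each value that appears in both, track the longest common increasing run ending there.
The best achievable length is 6; one witness is 2, 9, 10, 14, 15, 18 (A-positions 1,2,5,6,8,9, B-positions 2,5,6,9,10,12).

6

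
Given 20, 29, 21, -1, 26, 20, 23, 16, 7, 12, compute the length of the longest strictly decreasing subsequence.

One longest decreasing subsequence is 29, 21, 20, 16, 7 (positions 2,3,6,8,9), of length 5; no longer one exists.

5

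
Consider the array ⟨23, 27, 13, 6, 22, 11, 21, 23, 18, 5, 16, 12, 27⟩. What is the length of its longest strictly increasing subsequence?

Let dp[i] be the longest increasing subsequence ending at position i. Then dp = [1, 2, 1, 1, 2, 2, 3, 4, 3, 1, 3, 3, 5].
The maximum is 5; one witness is 6, 11, 21, 23, 27 at positions 4,6,7,8,13.

5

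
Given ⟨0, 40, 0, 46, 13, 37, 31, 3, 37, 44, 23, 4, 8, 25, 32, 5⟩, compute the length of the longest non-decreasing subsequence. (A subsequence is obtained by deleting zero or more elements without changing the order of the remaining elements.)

7

One longest non-decreasing subsequence is 0, 0, 3, 4, 8, 25, 32 (positions 1,3,8,12,13,14,15), of length 7; no longer one exists.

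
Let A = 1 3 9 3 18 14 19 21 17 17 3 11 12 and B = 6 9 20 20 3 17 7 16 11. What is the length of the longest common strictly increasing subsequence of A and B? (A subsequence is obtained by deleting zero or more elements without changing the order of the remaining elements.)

2

A longest common strictly increasing subsequence is 9, 17 (length 2); it appears in order in both A and B, and no longer such subsequence exists.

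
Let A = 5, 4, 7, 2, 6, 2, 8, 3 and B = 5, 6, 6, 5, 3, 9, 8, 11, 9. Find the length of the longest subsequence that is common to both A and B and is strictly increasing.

3

A longest common strictly increasing subsequence is 5, 6, 8 (length 3); it appears in order in both A and B, and no longer such subsequence exists.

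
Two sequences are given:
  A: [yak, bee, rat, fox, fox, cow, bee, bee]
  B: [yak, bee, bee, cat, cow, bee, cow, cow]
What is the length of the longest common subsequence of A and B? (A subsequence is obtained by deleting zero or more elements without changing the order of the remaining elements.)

4

Backtracking the LCS table gives one alignment: yak (A1,B1) → bee (A2,B3) → cow (A6,B5) → bee (A7,B6).
So the longest common subsequence has length 4.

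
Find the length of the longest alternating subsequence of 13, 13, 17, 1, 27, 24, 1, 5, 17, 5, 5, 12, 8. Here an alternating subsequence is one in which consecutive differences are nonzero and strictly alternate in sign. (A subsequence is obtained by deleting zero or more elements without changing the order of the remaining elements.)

Track the best alternating length ending on an up-step vs a down-step at each position: up/down = 1/1, 1/1, 2/1, 1/3, 4/1, 4/5, 1/5, 6/5, 6/5, 6/7, 6/7, 8/7, 8/9.
The maximum over both is 9; one such subsequence is 13, 17, 1, 27, 1, 17, 5, 12, 8.

9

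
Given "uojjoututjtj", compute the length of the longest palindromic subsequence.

Using dp[i][j] = 2 + dp[i+1][j−1] if the ends match, else max(dp[i+1][j], dp[i][j−1]):
dp[1][12] = 7. A witness is jjtutjj at positions 3,4,7,8,9,10,12.

7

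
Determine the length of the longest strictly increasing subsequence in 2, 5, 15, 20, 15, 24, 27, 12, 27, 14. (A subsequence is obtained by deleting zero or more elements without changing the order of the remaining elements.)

6

Let dp[i] be the longest increasing subsequence ending at position i. Then dp = [1, 2, 3, 4, 3, 5, 6, 3, 6, 4].
The maximum is 6; one witness is 2, 5, 15, 20, 24, 27 at positions 1,2,3,4,6,7.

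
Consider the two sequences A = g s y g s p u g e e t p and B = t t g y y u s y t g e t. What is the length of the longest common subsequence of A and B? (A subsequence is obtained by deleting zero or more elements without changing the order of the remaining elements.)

6

Backtracking the LCS table gives one alignment: g (A1,B3) → s (A2,B7) → y (A3,B8) → g (A8,B10) → e (A10,B11) → t (A11,B12).
So the longest common subsequence has length 6.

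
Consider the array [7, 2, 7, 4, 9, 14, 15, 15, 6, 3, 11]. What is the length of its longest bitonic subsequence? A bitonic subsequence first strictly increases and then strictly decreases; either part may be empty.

7

One longest bitonic subsequence is 2, 7, 9, 14, 15, 6, 3 (positions 2,3,5,6,7,9,10): it rises to 15 then falls. Length 7 is optimal.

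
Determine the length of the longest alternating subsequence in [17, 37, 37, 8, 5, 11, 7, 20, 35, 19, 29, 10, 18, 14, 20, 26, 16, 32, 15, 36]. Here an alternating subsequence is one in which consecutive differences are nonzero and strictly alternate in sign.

A longest alternating subsequence is 17, 37, 8, 11, 7, 20, 19, 29, 10, 18, 14, 20, 16, 32, 15, 36 (positions 1,2,4,6,7,8,10,11,12,13,14,15,17,18,19,20); its 15 consecutive differences strictly alternate in sign, and length 16 is optimal.

16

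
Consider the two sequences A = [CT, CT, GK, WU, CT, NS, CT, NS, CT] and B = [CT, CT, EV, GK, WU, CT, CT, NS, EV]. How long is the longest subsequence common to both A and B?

7

Backtracking the LCS table gives one alignment: CT (A1,B1) → CT (A2,B2) → GK (A3,B4) → WU (A4,B5) → CT (A5,B6) → CT (A7,B7) → NS (A8,B8).
So the longest common subsequence has length 7.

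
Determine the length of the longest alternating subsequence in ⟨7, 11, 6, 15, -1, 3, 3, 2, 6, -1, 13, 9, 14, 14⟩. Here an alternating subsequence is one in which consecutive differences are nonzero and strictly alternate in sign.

A longest alternating subsequence is 7, 11, 6, 15, -1, 3, 2, 6, -1, 13, 9, 14 (positions 1,2,3,4,5,6,8,9,10,11,12,13); its 11 consecutive differences strictly alternate in sign, and length 12 is optimal.

12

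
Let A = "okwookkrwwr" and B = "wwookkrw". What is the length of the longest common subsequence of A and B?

7

A longest common subsequence is wookkrw (length 7); the LCS DP confirms no longer common subsequence exists.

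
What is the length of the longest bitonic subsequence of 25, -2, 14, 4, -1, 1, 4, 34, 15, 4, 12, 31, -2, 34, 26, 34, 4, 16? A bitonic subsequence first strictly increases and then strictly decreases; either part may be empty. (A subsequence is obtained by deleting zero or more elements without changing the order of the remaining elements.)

Let inc[i] be the LIS ending at i and dec[i] the longest strictly decreasing subsequence starting at i. inc = [1, 1, 2, 2, 2, 3, 4, 5, 5, 4, 5, 6, 1, 7, 6, 7, 4, 6], dec = [5, 1, 4, 3, 2, 2, 2, 4, 3, 2, 2, 3, 1, 3, 2, 2, 1, 1].
max_i inc[i]+dec[i]−1 = 9, with one witness -2, -1, 1, 4, 15, 31, 34, 26, 16.

9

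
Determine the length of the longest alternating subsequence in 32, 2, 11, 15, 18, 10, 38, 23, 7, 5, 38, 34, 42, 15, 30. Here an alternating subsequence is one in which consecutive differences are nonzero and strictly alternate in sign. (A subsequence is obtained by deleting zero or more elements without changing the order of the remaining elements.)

11

Track the best alternating length ending on an up-step vs a down-step at each position: up/down = 1/1, 1/2, 3/2, 3/2, 3/2, 3/4, 5/1, 5/6, 3/6, 3/6, 7/1, 7/8, 9/1, 7/10, 11/10.
The maximum over both is 11; one such subsequence is 32, 2, 11, 10, 38, 23, 38, 34, 42, 15, 30.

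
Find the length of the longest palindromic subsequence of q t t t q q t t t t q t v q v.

One longest palindromic subsequence is qtqttttqtq (positions 1,4,5,7,8,9,10,11,12,14); it reads the same forward and backward, and the interval DP gives dp[1][15] = 10.

10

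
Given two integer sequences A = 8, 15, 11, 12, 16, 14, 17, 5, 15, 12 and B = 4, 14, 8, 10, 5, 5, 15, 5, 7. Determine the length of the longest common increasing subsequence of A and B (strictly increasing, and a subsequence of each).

For each value that appears in both, track the longest common increasing run ending there.
The best achievable length is 2; one witness is 8, 15 (A-positions 1,2, B-positions 3,7).

2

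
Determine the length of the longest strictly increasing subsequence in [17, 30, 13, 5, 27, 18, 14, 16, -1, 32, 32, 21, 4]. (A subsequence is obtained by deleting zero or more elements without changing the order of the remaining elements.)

Let dp[i] be the longest increasing subsequence ending at position i. Then dp = [1, 2, 1, 1, 2, 2, 2, 3, 1, 4, 4, 4, 2].
The maximum is 4; one witness is 13, 14, 16, 32 at positions 3,7,8,10.

4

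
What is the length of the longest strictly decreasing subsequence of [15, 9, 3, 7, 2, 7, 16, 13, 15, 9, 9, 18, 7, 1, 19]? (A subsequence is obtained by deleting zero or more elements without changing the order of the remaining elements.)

Scanning left to right, the best length ending at each element is: 15→1, 9→2, 3→3, 7→3, 2→4, 7→3, 16→1, 13→2, 15→2, 9→3, 9→3, 18→1, 7→4, 1→5, 19→1.
So the longest decreasing subsequence has length 5, e.g. 15, 9, 3, 2, 1.

5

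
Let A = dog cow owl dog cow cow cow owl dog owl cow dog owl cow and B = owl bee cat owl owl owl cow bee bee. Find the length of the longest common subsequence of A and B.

5

A longest common subsequence is owl, owl, owl, owl, cow (length 5); the LCS DP confirms no longer common subsequence exists.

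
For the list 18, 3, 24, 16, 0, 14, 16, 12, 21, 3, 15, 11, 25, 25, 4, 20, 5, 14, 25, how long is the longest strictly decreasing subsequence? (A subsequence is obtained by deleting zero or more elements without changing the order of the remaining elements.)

6

One longest decreasing subsequence is 18, 16, 14, 12, 11, 4 (positions 1,4,6,8,12,15), of length 6; no longer one exists.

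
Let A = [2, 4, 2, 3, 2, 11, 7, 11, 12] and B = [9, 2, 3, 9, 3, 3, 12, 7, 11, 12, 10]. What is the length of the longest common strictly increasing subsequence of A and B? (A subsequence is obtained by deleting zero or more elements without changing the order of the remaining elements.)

5

For each value that appears in both, track the longest common increasing run ending there.
The best achievable length is 5; one witness is 2, 3, 7, 11, 12 (A-positions 1,4,7,8,9, B-positions 2,3,8,9,10).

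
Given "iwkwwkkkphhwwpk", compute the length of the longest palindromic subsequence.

One longest palindromic subsequence is kwwkkkwwk (positions 3,4,5,6,7,8,12,13,15); it reads the same forward and backward, and the interval DP gives dp[1][15] = 9.

9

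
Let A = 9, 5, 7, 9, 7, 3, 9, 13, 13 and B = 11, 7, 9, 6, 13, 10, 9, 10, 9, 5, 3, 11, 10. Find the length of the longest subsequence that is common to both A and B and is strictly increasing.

3

A longest common strictly increasing subsequence is 7, 9, 13 (length 3); it appears in order in both A and B, and no longer such subsequence exists.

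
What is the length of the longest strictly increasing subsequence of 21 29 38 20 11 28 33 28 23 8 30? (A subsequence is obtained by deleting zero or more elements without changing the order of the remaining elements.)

3

Let dp[i] be the longest increasing subsequence ending at position i. Then dp = [1, 2, 3, 1, 1, 2, 3, 2, 2, 1, 3].
The maximum is 3; one witness is 21, 29, 38 at positions 1,2,3.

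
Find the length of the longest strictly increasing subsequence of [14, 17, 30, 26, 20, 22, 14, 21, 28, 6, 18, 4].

5

Let dp[i] be the longest increasing subsequence ending at position i. Then dp = [1, 2, 3, 3, 3, 4, 1, 4, 5, 1, 3, 1].
The maximum is 5; one witness is 14, 17, 20, 22, 28 at positions 1,2,5,6,9.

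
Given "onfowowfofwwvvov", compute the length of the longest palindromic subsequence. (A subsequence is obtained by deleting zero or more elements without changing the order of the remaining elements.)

9

One longest palindromic subsequence is owwfofwwo (positions 4,5,7,8,9,10,11,12,15); it reads the same forward and backward, and the interval DP gives dp[1][16] = 9.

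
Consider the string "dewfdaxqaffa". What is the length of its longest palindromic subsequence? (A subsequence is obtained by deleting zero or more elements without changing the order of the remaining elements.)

5

One longest palindromic subsequence is faqaf (positions 4,6,8,9,11); it reads the same forward and backward, and the interval DP gives dp[1][12] = 5.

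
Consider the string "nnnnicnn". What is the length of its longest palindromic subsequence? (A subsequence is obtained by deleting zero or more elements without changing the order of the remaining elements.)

6

One longest palindromic subsequence is nnnnnn (positions 1,2,3,4,7,8); it reads the same forward and backward, and the interval DP gives dp[1][8] = 6.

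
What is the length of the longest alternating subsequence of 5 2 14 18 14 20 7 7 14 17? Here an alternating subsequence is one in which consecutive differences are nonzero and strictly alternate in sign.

7

A longest alternating subsequence is 5, 2, 18, 14, 20, 7, 14 (positions 1,2,4,5,6,7,9); its 6 consecutive differences strictly alternate in sign, and length 7 is optimal.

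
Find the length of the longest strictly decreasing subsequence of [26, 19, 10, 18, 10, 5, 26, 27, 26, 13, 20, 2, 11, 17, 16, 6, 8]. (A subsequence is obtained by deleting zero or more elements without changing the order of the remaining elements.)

6

Scanning left to right, the best length ending at each element is: 26→1, 19→2, 10→3, 18→3, 10→4, 5→5, 26→1, 27→1, 26→2, 13→4, 20→3, 2→6, 11→5, 17→4, 16→5, 6→6, 8→6.
So the longest decreasing subsequence has length 6, e.g. 26, 19, 18, 10, 5, 2.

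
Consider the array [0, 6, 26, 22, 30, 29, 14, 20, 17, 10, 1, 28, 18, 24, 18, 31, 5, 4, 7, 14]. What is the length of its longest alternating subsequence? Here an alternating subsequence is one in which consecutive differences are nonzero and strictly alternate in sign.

Track the best alternating length ending on an up-step vs a down-step at each position: up/down = 1/1, 2/1, 2/1, 2/3, 4/1, 4/5, 2/5, 6/5, 6/7, 2/7, 2/7, 8/5, 8/9, 10/9, 8/11, 12/1, 8/13, 8/13, 14/13, 14/13.
The maximum over both is 14; one such subsequence is 0, 26, 22, 30, 14, 20, 17, 28, 18, 24, 18, 31, 5, 7.

14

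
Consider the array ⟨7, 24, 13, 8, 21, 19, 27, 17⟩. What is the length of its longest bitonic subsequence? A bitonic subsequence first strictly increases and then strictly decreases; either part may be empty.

5

One longest bitonic subsequence is 7, 24, 21, 19, 17 (positions 1,2,5,6,8): it rises to 24 then falls. Length 5 is optimal.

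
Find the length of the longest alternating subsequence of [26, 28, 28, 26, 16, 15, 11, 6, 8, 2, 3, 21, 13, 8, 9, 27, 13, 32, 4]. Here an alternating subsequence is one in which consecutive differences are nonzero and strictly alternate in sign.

11

A longest alternating subsequence is 26, 28, 6, 8, 2, 21, 13, 27, 13, 32, 4 (positions 1,2,8,9,10,12,13,16,17,18,19); its 10 consecutive differences strictly alternate in sign, and length 11 is optimal.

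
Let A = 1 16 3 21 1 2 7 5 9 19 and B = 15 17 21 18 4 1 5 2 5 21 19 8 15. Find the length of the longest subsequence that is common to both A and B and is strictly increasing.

For each value that appears in both, track the longest common increasing run ending there.
The best achievable length is 4; one witness is 1, 2, 5, 19 (A-positions 1,6,8,10, B-positions 6,8,9,11).

4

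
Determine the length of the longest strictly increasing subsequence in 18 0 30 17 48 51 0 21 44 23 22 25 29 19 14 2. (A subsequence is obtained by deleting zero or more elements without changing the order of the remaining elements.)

6

Scanning left to right, the best length ending at each element is: 18→1, 0→1, 30→2, 17→2, 48→3, 51→4, 0→1, 21→3, 44→4, 23→4, 22→4, 25→5, 29→6, 19→3, 14→2, 2→2.
So the longest increasing subsequence has length 6, e.g. 0, 17, 21, 23, 25, 29.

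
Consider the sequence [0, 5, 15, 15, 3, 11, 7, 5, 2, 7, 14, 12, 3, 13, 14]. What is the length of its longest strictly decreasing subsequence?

5

Let dp[i] be the longest decreasing subsequence ending at position i. Then dp = [1, 1, 1, 1, 2, 2, 3, 4, 5, 3, 2, 3, 5, 3, 2].
The maximum is 5; one witness is 15, 11, 7, 5, 2 at positions 3,6,7,8,9.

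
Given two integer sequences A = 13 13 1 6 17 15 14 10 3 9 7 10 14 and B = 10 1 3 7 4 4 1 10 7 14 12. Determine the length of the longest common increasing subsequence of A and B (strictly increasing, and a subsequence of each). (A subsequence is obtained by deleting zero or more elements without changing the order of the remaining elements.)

For each value that appears in both, track the longest common increasing run ending there.
The best achievable length is 5; one witness is 1, 3, 7, 10, 14 (A-positions 3,9,11,12,13, B-positions 2,3,4,8,10).

5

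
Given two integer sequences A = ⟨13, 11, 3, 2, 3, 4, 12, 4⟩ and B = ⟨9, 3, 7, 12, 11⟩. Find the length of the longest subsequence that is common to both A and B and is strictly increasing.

2

For each value that appears in both, track the longest common increasing run ending there.
The best achievable length is 2; one witness is 3, 12 (A-positions 3,7, B-positions 2,4).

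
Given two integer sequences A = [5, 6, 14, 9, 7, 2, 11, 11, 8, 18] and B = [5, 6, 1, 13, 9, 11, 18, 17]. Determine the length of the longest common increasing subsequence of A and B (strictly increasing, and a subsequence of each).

5

A longest common strictly increasing subsequence is 5, 6, 9, 11, 18 (length 5); it appears in order in both A and B, and no longer such subsequence exists.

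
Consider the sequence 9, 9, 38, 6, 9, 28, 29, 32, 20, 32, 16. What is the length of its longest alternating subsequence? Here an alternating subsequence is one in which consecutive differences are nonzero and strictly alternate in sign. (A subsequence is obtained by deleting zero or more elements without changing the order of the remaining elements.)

7

Track the best alternating length ending on an up-step vs a down-step at each position: up/down = 1/1, 1/1, 2/1, 1/3, 4/3, 4/3, 4/3, 4/3, 4/5, 6/3, 4/7.
The maximum over both is 7; one such subsequence is 9, 38, 6, 28, 20, 32, 16.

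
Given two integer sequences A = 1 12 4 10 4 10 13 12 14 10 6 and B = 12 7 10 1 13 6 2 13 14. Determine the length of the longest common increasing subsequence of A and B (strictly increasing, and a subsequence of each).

3

A longest common strictly increasing subsequence is 12, 13, 14 (length 3); it appears in order in both A and B, and no longer such subsequence exists.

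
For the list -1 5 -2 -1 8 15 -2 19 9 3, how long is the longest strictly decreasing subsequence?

Let dp[i] be the longest decreasing subsequence ending at position i. Then dp = [1, 1, 2, 2, 1, 1, 3, 1, 2, 3].
The maximum is 3; one witness is 5, -1, -2 at positions 2,4,7.

3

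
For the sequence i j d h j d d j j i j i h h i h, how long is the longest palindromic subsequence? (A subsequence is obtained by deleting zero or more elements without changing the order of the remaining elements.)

8

One longest palindromic subsequence is ihjjjjhi (positions 1,4,5,8,9,11,14,15); it reads the same forward and backward, and the interval DP gives dp[1][16] = 8.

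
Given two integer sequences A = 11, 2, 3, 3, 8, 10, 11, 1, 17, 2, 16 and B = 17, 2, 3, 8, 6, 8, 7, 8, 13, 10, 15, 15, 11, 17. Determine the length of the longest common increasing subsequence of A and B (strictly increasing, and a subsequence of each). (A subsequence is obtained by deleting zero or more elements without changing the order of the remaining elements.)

For each value that appears in both, track the longest common increasing run ending there.
The best achievable length is 6; one witness is 2, 3, 8, 10, 11, 17 (A-positions 2,3,5,6,7,9, B-positions 2,3,4,10,13,14).

6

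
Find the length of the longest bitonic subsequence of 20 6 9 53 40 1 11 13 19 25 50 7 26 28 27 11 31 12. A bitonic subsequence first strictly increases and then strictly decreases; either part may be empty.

Let inc[i] be the LIS ending at i and dec[i] the longest strictly decreasing subsequence starting at i. inc = [1, 1, 2, 3, 3, 1, 3, 4, 5, 6, 7, 2, 7, 8, 8, 3, 9, 4], dec = [3, 2, 2, 5, 4, 1, 2, 2, 2, 2, 4, 1, 2, 3, 2, 1, 2, 1].
max_i inc[i]+dec[i]−1 = 10, with one witness 6, 9, 11, 13, 19, 25, 50, 28, 27, 12.

10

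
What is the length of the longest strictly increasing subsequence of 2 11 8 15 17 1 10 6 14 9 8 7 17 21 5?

6

One longest increasing subsequence is 2, 8, 10, 14, 17, 21 (positions 1,3,7,9,13,14), of length 6; no longer one exists.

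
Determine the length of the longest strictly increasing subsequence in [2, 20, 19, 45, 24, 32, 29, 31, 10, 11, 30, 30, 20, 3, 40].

6

Scanning left to right, the best length ending at each element is: 2→1, 20→2, 19→2, 45→3, 24→3, 32→4, 29→4, 31→5, 10→2, 11→3, 30→5, 30→5, 20→4, 3→2, 40→6.
So the longest increasing subsequence has length 6, e.g. 2, 20, 24, 29, 31, 40.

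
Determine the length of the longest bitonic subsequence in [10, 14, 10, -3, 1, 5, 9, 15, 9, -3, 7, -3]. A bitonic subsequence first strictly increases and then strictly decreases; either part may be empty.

Let inc[i] be the LIS ending at i and dec[i] the longest strictly decreasing subsequence starting at i. inc = [1, 2, 1, 1, 2, 3, 4, 5, 4, 1, 4, 1], dec = [4, 5, 4, 1, 2, 2, 3, 4, 3, 1, 2, 1].
max_i inc[i]+dec[i]−1 = 8, with one witness -3, 1, 5, 9, 15, 9, 7, -3.

8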